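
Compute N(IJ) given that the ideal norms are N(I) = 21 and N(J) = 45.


N(IJ) = N(I) * N(J)
= 21 * 45
= 945

945


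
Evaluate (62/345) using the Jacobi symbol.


Compute (62/345) via quadratic reciprocity:
  pull out 2: (2/345) = +1  (since 345 mod 8 = 1)
  reciprocity: (31/345) -> +(345/31)
  reduce: (4/31)
  pull out 2: (2/31) = +1  (since 31 mod 8 = 7)
  pull out 2: (2/31) = +1  (since 31 mod 8 = 7)
  (1/31) = 1
Product of signs = 1

1


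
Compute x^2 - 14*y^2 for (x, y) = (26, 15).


x^2 - d*y^2
= 26^2 - 14*15^2
= 676 - 3150
= -2474

-2474


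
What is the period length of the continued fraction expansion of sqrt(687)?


Run the CF algorithm for sqrt(687).
a_0 = floor(sqrt(687)) = 26; set m_0=0, q_0=1.
Recurrence: m' = q*a - m,  q' = (d - m'^2)/q,  a' = floor((a_0 + m')/q').
  step 1: m=26, q=11, a=4
  step 2: m=18, q=33, a=1
  step 3: m=15, q=14, a=2
  step 4: m=13, q=37, a=1
  step 5: m=24, q=3, a=16
  step 6: m=24, q=37, a=1
  step 7: m=13, q=14, a=2
  step 8: m=15, q=33, a=1
  step 9: m=18, q=11, a=4
  step 10: m=26, q=1, a=52
a_10 = 2*a_0 = 52, so the period closes here.
sqrt(687) = [26; 4, 1, 2, 1, 16, 1, 2, 1, 4, 52]
Period length = 10

10


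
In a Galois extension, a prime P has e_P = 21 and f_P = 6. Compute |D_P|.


|D_P| = e * f
= 21 * 6
= 126

126


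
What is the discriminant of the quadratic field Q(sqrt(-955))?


For K = Q(sqrt(d)) with d squarefree: disc(K) = d if d = 1 mod 4, and disc(K) = 4d if d = 2 or 3 mod 4.
Here d = -955, and d mod 4 = 1.
d = 1 mod 4 (O_K = Z[(1+sqrt(d))/2]), so disc(K) = d = -955

-955


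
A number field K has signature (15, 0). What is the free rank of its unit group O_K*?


By Dirichlet's unit theorem:
rank = r1 + r2 - 1
= 15 + 0 - 1
= 14

14


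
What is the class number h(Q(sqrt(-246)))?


K = Q(sqrt(-246)). d mod 4 = 2, so D = disc(K) = 4d = -984
h(K) equals the number of primitive reduced positive-definite forms (a, b, c) = a*x^2 + b*x*y + c*y^2 with b^2 - 4ac = D,
where reduced means |b| <= a <= c, with b >= 0 whenever |b| = a or a = c, and primitive means gcd(a, b, c) = 1.
Reduced forces 3a^2 <= |D| = 984, so 1 <= a <= 18; b must have the parity of D, and c = (b^2 - D)/(4a) must be an integer >= a.
Enumerate a = 1..18, b in [-a, a]:
  a=1: (1, 0, 246)  [1]
  a=2: (2, 0, 123)  [1]
  a=3: (3, 0, 82)  [1]
  a=4: none
  a=5: (5, -4, 50), (5, 4, 50)  [2]
  a=6: (6, 0, 41)  [1]
  a=7..9: none
  a=10: (10, -4, 25), (10, 4, 25)  [2]
  a=11..12: none
  a=13: (13, -2, 19), (13, 2, 19)  [2]
  a=14: none
  a=15: (15, -6, 17), (15, 6, 17)  [2]
  a=16..18: none
Total reduced forms: 1 + 1 + 1 + 2 + 1 + 2 + 2 + 2 = 12
h = 12

12


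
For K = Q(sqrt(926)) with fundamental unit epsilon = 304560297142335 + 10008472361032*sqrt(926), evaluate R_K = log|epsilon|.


epsilon = 304560297142335 + 10008472361032*sqrt(926)
= 6.0912e+14
R = ln(6.0912e+14)
= 34.0430

34.0430


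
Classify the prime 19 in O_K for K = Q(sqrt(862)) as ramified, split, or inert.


K = Q(sqrt(862)). Since d mod 4 = 2, disc(K) = 3448.
Check p | disc: 3448 mod 19 = 9.
p does not divide disc. Compute Legendre symbol (d/p):
7^((19-1)/2) mod 19 = 1
(d/p) = 1, so p splits: (p) = P*P' with e=1, f=1, g=2.
Therefore p is split.

split


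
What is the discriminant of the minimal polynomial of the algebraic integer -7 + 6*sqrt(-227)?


The element -7 + 6*sqrt(-227) has minimal polynomial:
x^2 + 14*x + 8221
Discriminant = (14)^2 - 4*(8221)
= 196 - 32884
= -32688

-32688


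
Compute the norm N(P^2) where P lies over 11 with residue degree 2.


N(P^a) = p^(a*f)
= 11^(2*2)
= 11^4
= 14641

14641


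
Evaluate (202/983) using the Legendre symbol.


p = 983 is prime, so compute (202/983) with the reciprocity algorithm (Jacobi-symbol steps: pull out 2s via (2/n), flip via reciprocity, reduce):
  pull out 2: (2/983) = +1  (since 983 mod 8 = 7)
  reciprocity: (101/983) -> +(983/101)
  reduce: (74/101)
  pull out 2: (2/101) = -1  (since 101 mod 8 = 5)
  reciprocity: (37/101) -> +(101/37)
  reduce: (27/37)
  reciprocity: (27/37) -> +(37/27)
  reduce: (10/27)
  pull out 2: (2/27) = -1  (since 27 mod 8 = 3)
  reciprocity: (5/27) -> +(27/5)
  reduce: (2/5)
  pull out 2: (2/5) = -1  (since 5 mod 8 = 5)
  (1/5) = 1
Product of signs = -1
(202/983) = -1

-1


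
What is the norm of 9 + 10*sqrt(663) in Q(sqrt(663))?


N(a + b*sqrt(d)) = a^2 - d*b^2
= (9)^2 - (663)*(10)^2
= 81 - 66300
= -66219

-66219


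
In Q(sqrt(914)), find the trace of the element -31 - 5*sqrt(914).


Tr(a + b*sqrt(d)) = (a + b*sqrt(d)) + (a - b*sqrt(d)) = 2a
= 2 * (-31)
= -62

-62


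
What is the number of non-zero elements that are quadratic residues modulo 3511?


For prime p, the number of non-zero quadratic residues is (p-1)/2.
= (3511-1)/2
= 1755

1755


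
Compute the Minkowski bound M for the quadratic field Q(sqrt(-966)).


d = -966, d mod 4 = 2, so disc(K) = 4d = -3864; |disc(K)| = 3864
Imaginary quadratic field, so n = 2, s = r2 = 1, r1 = 0
M = (n!/n^n) * (4/pi)^s * sqrt(|disc(K)|) = (2!/2^2) * (4/pi)^1 * sqrt(3864)
= 0.5 * 1.273240 * 62.161081
= 39.5730

39.5730


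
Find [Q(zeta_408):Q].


The degree equals Euler's totient phi(408).
408 = 2^3 * 3 * 17
phi(408) = 128

128


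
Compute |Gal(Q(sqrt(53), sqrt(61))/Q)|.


The 2 square roots of distinct primes are multiplicatively independent over Q,
so [K:Q] = 2^2 and Gal(K/Q) is isomorphic to (Z/2Z)^2.
|Gal| = 2^2 = 4

4


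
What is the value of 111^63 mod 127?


p = 127 is prime and the exponent is (p-1)/2 = 63, so by Euler's criterion 111^63 = (111/127) = +1 or -1 mod 127.
Compute by square-and-multiply:
  63 = 32 + 16 + 8 + 4 + 2 + 1 (binary 111111)
  Repeated squaring mod 127: 111^1 = 111, 111^2 = 2, 111^4 = 4, 111^8 = 16, 111^16 = 2, 111^32 = 4
  111^63 = 111^32 * 111^16 * 111^8 * 111^4 * 111^2 * 111^1 = 4 * 2 * 16 * 4 * 2 * 111 mod 127
    4 * 2 = 8 = 8 mod 127
    8 * 16 = 128 = 1 mod 127
    1 * 4 = 4 = 4 mod 127
    4 * 2 = 8 = 8 mod 127
    8 * 111 = 888 = 126 mod 127
  111^63 = 126 mod 127
Result 126 = p - 1 = -1 mod 127: 111 is a quadratic non-residue mod 127. As a residue in [0, p-1] the value is 126.
111^63 mod 127 = 126

126


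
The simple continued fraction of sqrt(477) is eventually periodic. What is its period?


Run the CF algorithm for sqrt(477).
a_0 = floor(sqrt(477)) = 21; set m_0=0, q_0=1.
Recurrence: m' = q*a - m,  q' = (d - m'^2)/q,  a' = floor((a_0 + m')/q').
  step 1: m=21, q=36, a=1
  step 2: m=15, q=7, a=5
  step 3: m=20, q=11, a=3
  step 4: m=13, q=28, a=1
  step 5: m=15, q=9, a=4
  step 6: m=21, q=4, a=10
  step 7: m=19, q=29, a=1
  step 8: m=10, q=13, a=2
  step 9: m=16, q=17, a=2
  step 10: m=18, q=9, a=4
  step 11: m=18, q=17, a=2
  step 12: m=16, q=13, a=2
  step 13: m=10, q=29, a=1
  step 14: m=19, q=4, a=10
  step 15: m=21, q=9, a=4
  step 16: m=15, q=28, a=1
  step 17: m=13, q=11, a=3
  step 18: m=20, q=7, a=5
  step 19: m=15, q=36, a=1
  step 20: m=21, q=1, a=42
a_20 = 2*a_0 = 42, so the period closes here.
sqrt(477) = [21; 1, 5, 3, 1, 4, 10, 1, 2, 2, 4, 2, 2, 1, 10, 4, 1, 3, 5, 1, 42]
Period length = 20

20


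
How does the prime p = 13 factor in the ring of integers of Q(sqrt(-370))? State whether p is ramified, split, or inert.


K = Q(sqrt(-370)). Since d mod 4 = 2, disc(K) = -1480.
Check p | disc: -1480 mod 13 = 2.
p does not divide disc. Compute Legendre symbol (d/p):
7^((13-1)/2) mod 13 = -1
(d/p) = -1, so p is inert: (p) stays prime with e=1, f=2, g=1.
Therefore p is inert.

inert


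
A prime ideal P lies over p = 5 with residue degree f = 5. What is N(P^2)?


N(P^a) = p^(a*f)
= 5^(2*5)
= 5^10
= 9765625

9765625


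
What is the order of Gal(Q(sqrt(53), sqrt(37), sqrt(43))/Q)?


The 3 square roots of distinct primes are multiplicatively independent over Q,
so [K:Q] = 2^3 and Gal(K/Q) is isomorphic to (Z/2Z)^3.
|Gal| = 2^3 = 8

8


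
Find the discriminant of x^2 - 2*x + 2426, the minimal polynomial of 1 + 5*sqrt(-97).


The element 1 + 5*sqrt(-97) has minimal polynomial:
x^2 - 2*x + 2426
Discriminant = (-2)^2 - 4*(2426)
= 4 - 9704
= -9700

-9700


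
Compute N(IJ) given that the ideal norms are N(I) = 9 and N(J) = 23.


N(IJ) = N(I) * N(J)
= 9 * 23
= 207

207


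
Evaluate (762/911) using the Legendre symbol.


p = 911 is prime, so compute (762/911) with the reciprocity algorithm (Jacobi-symbol steps: pull out 2s via (2/n), flip via reciprocity, reduce):
  pull out 2: (2/911) = +1  (since 911 mod 8 = 7)
  reciprocity: (381/911) -> +(911/381)
  reduce: (149/381)
  reciprocity: (149/381) -> +(381/149)
  reduce: (83/149)
  reciprocity: (83/149) -> +(149/83)
  reduce: (66/83)
  pull out 2: (2/83) = -1  (since 83 mod 8 = 3)
  reciprocity: (33/83) -> +(83/33)
  reduce: (17/33)
  reciprocity: (17/33) -> +(33/17)
  reduce: (16/17)
  pull out 2: (2/17) = +1  (since 17 mod 8 = 1)
  pull out 2: (2/17) = +1  (since 17 mod 8 = 1)
  pull out 2: (2/17) = +1  (since 17 mod 8 = 1)
  pull out 2: (2/17) = +1  (since 17 mod 8 = 1)
  (1/17) = 1
Product of signs = -1
(762/911) = -1

-1


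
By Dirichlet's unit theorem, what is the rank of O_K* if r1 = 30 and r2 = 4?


By Dirichlet's unit theorem:
rank = r1 + r2 - 1
= 30 + 4 - 1
= 33

33


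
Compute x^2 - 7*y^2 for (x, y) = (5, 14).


x^2 - d*y^2
= 5^2 - 7*14^2
= 25 - 1372
= -1347

-1347


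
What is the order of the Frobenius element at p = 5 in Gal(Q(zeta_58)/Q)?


The Frobenius at p in Gal(Q(zeta_n)/Q) = (Z/nZ)* is the class of p, so its order is ord_58(5), the smallest k >= 1 with 5^k = 1 mod 58.
n = 58 = 2 * 29, phi(58) = 28; the order divides phi(n).
Divisors of 28: 1, 2, 4, 7, 14, 28
Repeated squaring mod 58: 5^1 = 5, 5^2 = 25, 5^4 = 45, 5^8 = 53, 5^16 = 25
Test divisors in increasing order:
  k=1: 5^1 = 5 mod 58
  k=2: 5^2 = 25 mod 58
  k=4: 5^4 = 45 mod 58
  k=7: 5^7 = 45 * 25 * 5 = 57 mod 58
  k=14: 5^14 = 53 * 45 * 25 = 1 mod 58  <- first divisor giving 1
Order = 14

14


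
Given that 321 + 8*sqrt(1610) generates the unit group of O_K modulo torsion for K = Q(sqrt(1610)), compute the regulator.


epsilon = 321 + 8*sqrt(1610)
= 641.9984
R = ln(641.9984)
= 6.4646

6.4646


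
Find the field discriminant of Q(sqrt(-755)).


For K = Q(sqrt(d)) with d squarefree: disc(K) = d if d = 1 mod 4, and disc(K) = 4d if d = 2 or 3 mod 4.
Here d = -755, and d mod 4 = 1.
d = 1 mod 4 (O_K = Z[(1+sqrt(d))/2]), so disc(K) = d = -755

-755


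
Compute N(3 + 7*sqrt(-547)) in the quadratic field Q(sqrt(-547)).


N(a + b*sqrt(d)) = a^2 - d*b^2
= (3)^2 - (-547)*(7)^2
= 9 + 26803
= 26812

26812


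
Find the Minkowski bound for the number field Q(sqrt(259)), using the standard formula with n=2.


d = 259, d mod 4 = 3, so disc(K) = 4d = 1036; |disc(K)| = 1036
Real quadratic field, so n = 2, s = r2 = 0, r1 = 2
M = (n!/n^n) * (4/pi)^s * sqrt(|disc(K)|) = (2!/2^2) * (4/pi)^0 * sqrt(1036)
= 0.5 * 1.000000 * 32.186954
= 16.0935

16.0935


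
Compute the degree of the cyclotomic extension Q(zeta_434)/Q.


The degree equals Euler's totient phi(434).
434 = 2 * 7 * 31
phi(434) = 180

180


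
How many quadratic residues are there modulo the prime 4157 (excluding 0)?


For prime p, the number of non-zero quadratic residues is (p-1)/2.
= (4157-1)/2
= 2078

2078


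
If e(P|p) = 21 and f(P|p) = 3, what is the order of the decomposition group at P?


|D_P| = e * f
= 21 * 3
= 63

63


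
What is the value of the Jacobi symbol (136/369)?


Compute (136/369) via quadratic reciprocity:
  pull out 2: (2/369) = +1  (since 369 mod 8 = 1)
  pull out 2: (2/369) = +1  (since 369 mod 8 = 1)
  pull out 2: (2/369) = +1  (since 369 mod 8 = 1)
  reciprocity: (17/369) -> +(369/17)
  reduce: (12/17)
  pull out 2: (2/17) = +1  (since 17 mod 8 = 1)
  pull out 2: (2/17) = +1  (since 17 mod 8 = 1)
  reciprocity: (3/17) -> +(17/3)
  reduce: (2/3)
  pull out 2: (2/3) = -1  (since 3 mod 8 = 3)
  (1/3) = 1
Product of signs = -1

-1


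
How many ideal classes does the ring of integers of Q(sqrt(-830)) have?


K = Q(sqrt(-830)). d mod 4 = 2, so D = disc(K) = 4d = -3320
h(K) equals the number of primitive reduced positive-definite forms (a, b, c) = a*x^2 + b*x*y + c*y^2 with b^2 - 4ac = D,
where reduced means |b| <= a <= c, with b >= 0 whenever |b| = a or a = c, and primitive means gcd(a, b, c) = 1.
Reduced forces 3a^2 <= |D| = 3320, so 1 <= a <= 33; b must have the parity of D, and c = (b^2 - D)/(4a) must be an integer >= a.
Enumerate a = 1..33, b in [-a, a]:
  a=1: (1, 0, 830)  [1]
  a=2: (2, 0, 415)  [1]
  a=3: (3, -2, 277), (3, 2, 277)  [2]
  a=4: none
  a=5: (5, 0, 166)  [1]
  a=6: (6, -4, 139), (6, 4, 139)  [2]
  a=7..8: none
  a=9: (9, -8, 94), (9, 8, 94)  [2]
  a=10: (10, 0, 83)  [1]
  a=11..14: none
  a=15: (15, -10, 57), (15, 10, 57)  [2]
  a=16..17: none
  a=18: (18, -8, 47), (18, 8, 47)  [2]
  a=19: (19, -10, 45), (19, 10, 45)  [2]
  a=20..26: none
  a=27: (27, -26, 37), (27, 26, 37)  [2]
  a=28..29: none
  a=30: (30, -20, 31), (30, 20, 31)  [2]
  a=31..33: none
Total reduced forms: 1 + 1 + 2 + 1 + 2 + 2 + 1 + 2 + 2 + 2 + 2 + 2 = 20
h = 20

20


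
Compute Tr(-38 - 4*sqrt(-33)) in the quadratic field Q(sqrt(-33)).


Tr(a + b*sqrt(d)) = (a + b*sqrt(d)) + (a - b*sqrt(d)) = 2a
= 2 * (-38)
= -76

-76


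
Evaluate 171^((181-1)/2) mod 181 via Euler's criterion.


p = 181 is prime and the exponent is (p-1)/2 = 90, so by Euler's criterion 171^90 = (171/181) = +1 or -1 mod 181.
Compute by square-and-multiply:
  90 = 64 + 16 + 8 + 2 (binary 1011010)
  Repeated squaring mod 181: 171^1 = 171, 171^2 = 100, 171^4 = 45, 171^8 = 34, 171^16 = 70, 171^32 = 13, 171^64 = 169
  171^90 = 171^64 * 171^16 * 171^8 * 171^2 = 169 * 70 * 34 * 100 mod 181
    169 * 70 = 11830 = 65 mod 181
    65 * 34 = 2210 = 38 mod 181
    38 * 100 = 3800 = 180 mod 181
  171^90 = 180 mod 181
Result 180 = p - 1 = -1 mod 181: 171 is a quadratic non-residue mod 181. As a residue in [0, p-1] the value is 180.
171^90 mod 181 = 180

180


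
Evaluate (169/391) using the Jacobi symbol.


Compute (169/391) via quadratic reciprocity:
  reciprocity: (169/391) -> +(391/169)
  reduce: (53/169)
  reciprocity: (53/169) -> +(169/53)
  reduce: (10/53)
  pull out 2: (2/53) = -1  (since 53 mod 8 = 5)
  reciprocity: (5/53) -> +(53/5)
  reduce: (3/5)
  reciprocity: (3/5) -> +(5/3)
  reduce: (2/3)
  pull out 2: (2/3) = -1  (since 3 mod 8 = 3)
  (1/3) = 1
Product of signs = 1

1


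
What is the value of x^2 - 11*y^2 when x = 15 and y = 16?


x^2 - d*y^2
= 15^2 - 11*16^2
= 225 - 2816
= -2591

-2591


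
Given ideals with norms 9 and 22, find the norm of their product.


N(IJ) = N(I) * N(J)
= 9 * 22
= 198

198


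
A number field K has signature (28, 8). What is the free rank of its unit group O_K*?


By Dirichlet's unit theorem:
rank = r1 + r2 - 1
= 28 + 8 - 1
= 35

35


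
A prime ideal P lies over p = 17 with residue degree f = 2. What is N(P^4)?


N(P^a) = p^(a*f)
= 17^(4*2)
= 17^8
= 6975757441

6975757441


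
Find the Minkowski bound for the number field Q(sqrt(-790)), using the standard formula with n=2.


d = -790, d mod 4 = 2, so disc(K) = 4d = -3160; |disc(K)| = 3160
Imaginary quadratic field, so n = 2, s = r2 = 1, r1 = 0
M = (n!/n^n) * (4/pi)^s * sqrt(|disc(K)|) = (2!/2^2) * (4/pi)^1 * sqrt(3160)
= 0.5 * 1.273240 * 56.213877
= 35.7869

35.7869


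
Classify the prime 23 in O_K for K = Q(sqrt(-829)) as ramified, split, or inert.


K = Q(sqrt(-829)). Since d mod 4 = 3, disc(K) = -3316.
Check p | disc: -3316 mod 23 = 19.
p does not divide disc. Compute Legendre symbol (d/p):
22^((23-1)/2) mod 23 = -1
(d/p) = -1, so p is inert: (p) stays prime with e=1, f=2, g=1.
Therefore p is inert.

inert


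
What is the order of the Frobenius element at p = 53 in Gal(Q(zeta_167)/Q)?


The Frobenius at p in Gal(Q(zeta_n)/Q) = (Z/nZ)* is the class of p, so its order is ord_167(53), the smallest k >= 1 with 53^k = 1 mod 167.
n = 167 = 167, phi(167) = 166; the order divides phi(n).
Divisors of 166: 1, 2, 83, 166
Repeated squaring mod 167: 53^1 = 53, 53^2 = 137, 53^4 = 65, 53^8 = 50, 53^16 = 162, 53^32 = 25, 53^64 = 124, 53^128 = 12
Test divisors in increasing order:
  k=1: 53^1 = 53 mod 167
  k=2: 53^2 = 137 mod 167
  k=83: 53^83 = 124 * 162 * 137 * 53 = 166 mod 167
  k=166: 53^166 = 12 * 25 * 65 * 137 = 1 mod 167  <- first divisor giving 1
Order = 166

166


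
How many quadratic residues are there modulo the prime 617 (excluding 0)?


For prime p, the number of non-zero quadratic residues is (p-1)/2.
= (617-1)/2
= 308

308


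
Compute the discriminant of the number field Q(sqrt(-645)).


For K = Q(sqrt(d)) with d squarefree: disc(K) = d if d = 1 mod 4, and disc(K) = 4d if d = 2 or 3 mod 4.
Here d = -645, and d mod 4 = 3.
d = 3 mod 4, not 1 (O_K = Z[sqrt(d)]), so disc(K) = 4d = 4 * (-645) = -2580

-2580


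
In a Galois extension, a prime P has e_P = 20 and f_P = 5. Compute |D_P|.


|D_P| = e * f
= 20 * 5
= 100

100


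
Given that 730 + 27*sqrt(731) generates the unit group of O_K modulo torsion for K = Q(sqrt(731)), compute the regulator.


epsilon = 730 + 27*sqrt(731)
= 1459.9993
R = ln(1459.9993)
= 7.2862

7.2862


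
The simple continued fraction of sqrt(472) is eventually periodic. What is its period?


Run the CF algorithm for sqrt(472).
a_0 = floor(sqrt(472)) = 21; set m_0=0, q_0=1.
Recurrence: m' = q*a - m,  q' = (d - m'^2)/q,  a' = floor((a_0 + m')/q').
  step 1: m=21, q=31, a=1
  step 2: m=10, q=12, a=2
  step 3: m=14, q=23, a=1
  step 4: m=9, q=17, a=1
  step 5: m=8, q=24, a=1
  step 6: m=16, q=9, a=4
  step 7: m=20, q=8, a=5
  step 8: m=20, q=9, a=4
  step 9: m=16, q=24, a=1
  step 10: m=8, q=17, a=1
  step 11: m=9, q=23, a=1
  step 12: m=14, q=12, a=2
  step 13: m=10, q=31, a=1
  step 14: m=21, q=1, a=42
a_14 = 2*a_0 = 42, so the period closes here.
sqrt(472) = [21; 1, 2, 1, 1, 1, 4, 5, 4, 1, 1, 1, 2, 1, 42]
Period length = 14

14


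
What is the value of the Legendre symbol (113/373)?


p = 373 is prime, so compute (113/373) with the reciprocity algorithm (Jacobi-symbol steps: pull out 2s via (2/n), flip via reciprocity, reduce):
  reciprocity: (113/373) -> +(373/113)
  reduce: (34/113)
  pull out 2: (2/113) = +1  (since 113 mod 8 = 1)
  reciprocity: (17/113) -> +(113/17)
  reduce: (11/17)
  reciprocity: (11/17) -> +(17/11)
  reduce: (6/11)
  pull out 2: (2/11) = -1  (since 11 mod 8 = 3)
  reciprocity: (3/11) -> -(11/3)
  reduce: (2/3)
  pull out 2: (2/3) = -1  (since 3 mod 8 = 3)
  (1/3) = 1
Product of signs = -1
(113/373) = -1

-1


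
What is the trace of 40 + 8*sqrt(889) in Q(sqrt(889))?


Tr(a + b*sqrt(d)) = (a + b*sqrt(d)) + (a - b*sqrt(d)) = 2a
= 2 * (40)
= 80

80


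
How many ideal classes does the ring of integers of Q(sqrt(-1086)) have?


K = Q(sqrt(-1086)). d mod 4 = 2, so D = disc(K) = 4d = -4344
h(K) equals the number of primitive reduced positive-definite forms (a, b, c) = a*x^2 + b*x*y + c*y^2 with b^2 - 4ac = D,
where reduced means |b| <= a <= c, with b >= 0 whenever |b| = a or a = c, and primitive means gcd(a, b, c) = 1.
Reduced forces 3a^2 <= |D| = 4344, so 1 <= a <= 38; b must have the parity of D, and c = (b^2 - D)/(4a) must be an integer >= a.
Enumerate a = 1..38, b in [-a, a]:
  a=1: (1, 0, 1086)  [1]
  a=2: (2, 0, 543)  [1]
  a=3: (3, 0, 362)  [1]
  a=4: none
  a=5: (5, -4, 218), (5, 4, 218)  [2]
  a=6: (6, 0, 181)  [1]
  a=7..9: none
  a=10: (10, -4, 109), (10, 4, 109)  [2]
  a=11: (11, -10, 101), (11, 10, 101)  [2]
  a=12..14: none
  a=15: (15, -6, 73), (15, 6, 73)  [2]
  a=16: none
  a=17: (17, -12, 66), (17, 12, 66)  [2]
  a=18: none
  a=19: (19, -8, 58), (19, 8, 58)  [2]
  a=20..21: none
  a=22: (22, -12, 51), (22, 12, 51)  [2]
  a=23: (23, -16, 50), (23, 16, 50)  [2]
  a=24: none
  a=25: (25, -16, 46), (25, 16, 46)  [2]
  a=26..28: none
  a=29: (29, -8, 38), (29, 8, 38)  [2]
  a=30: (30, -24, 41), (30, 24, 41)  [2]
  a=31..32: none
  a=33: (33, -12, 34), (33, 12, 34)  [2]
  a=34..38: none
Total reduced forms: 1 + 1 + 1 + 2 + 1 + 2 + 2 + 2 + 2 + 2 + 2 + 2 + 2 + 2 + 2 + 2 = 28
h = 28

28


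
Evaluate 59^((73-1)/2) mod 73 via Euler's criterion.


p = 73 is prime and the exponent is (p-1)/2 = 36, so by Euler's criterion 59^36 = (59/73) = +1 or -1 mod 73.
Compute by square-and-multiply:
  36 = 32 + 4 (binary 100100)
  Repeated squaring mod 73: 59^1 = 59, 59^2 = 50, 59^4 = 18, 59^8 = 32, 59^16 = 2, 59^32 = 4
  59^36 = 59^32 * 59^4 = 4 * 18 mod 73
    4 * 18 = 72 = 72 mod 73
  59^36 = 72 mod 73
Result 72 = p - 1 = -1 mod 73: 59 is a quadratic non-residue mod 73. As a residue in [0, p-1] the value is 72.
59^36 mod 73 = 72

72


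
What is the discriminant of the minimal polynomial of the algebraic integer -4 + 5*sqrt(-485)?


The element -4 + 5*sqrt(-485) has minimal polynomial:
x^2 + 8*x + 12141
Discriminant = (8)^2 - 4*(12141)
= 64 - 48564
= -48500

-48500


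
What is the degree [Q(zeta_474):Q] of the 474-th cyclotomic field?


The degree equals Euler's totient phi(474).
474 = 2 * 3 * 79
phi(474) = 156

156


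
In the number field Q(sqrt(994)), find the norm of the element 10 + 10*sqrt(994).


N(a + b*sqrt(d)) = a^2 - d*b^2
= (10)^2 - (994)*(10)^2
= 100 - 99400
= -99300

-99300


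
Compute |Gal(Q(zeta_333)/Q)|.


|Gal(Q(zeta_333)/Q)| = phi(333)
= 216

216


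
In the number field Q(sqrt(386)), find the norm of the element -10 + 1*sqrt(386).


N(a + b*sqrt(d)) = a^2 - d*b^2
= (-10)^2 - (386)*(1)^2
= 100 - 386
= -286

-286


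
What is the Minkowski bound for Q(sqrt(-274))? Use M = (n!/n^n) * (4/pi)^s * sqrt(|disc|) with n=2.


d = -274, d mod 4 = 2, so disc(K) = 4d = -1096; |disc(K)| = 1096
Imaginary quadratic field, so n = 2, s = r2 = 1, r1 = 0
M = (n!/n^n) * (4/pi)^s * sqrt(|disc(K)|) = (2!/2^2) * (4/pi)^1 * sqrt(1096)
= 0.5 * 1.273240 * 33.105891
= 21.0759

21.0759


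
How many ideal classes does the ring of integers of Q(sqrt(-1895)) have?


K = Q(sqrt(-1895)). d mod 4 = 1, so D = disc(K) = d = -1895
h(K) equals the number of primitive reduced positive-definite forms (a, b, c) = a*x^2 + b*x*y + c*y^2 with b^2 - 4ac = D,
where reduced means |b| <= a <= c, with b >= 0 whenever |b| = a or a = c, and primitive means gcd(a, b, c) = 1.
Reduced forces 3a^2 <= |D| = 1895, so 1 <= a <= 25; b must have the parity of D, and c = (b^2 - D)/(4a) must be an integer >= a.
Enumerate a = 1..25, b in [-a, a]:
  a=1: (1, 1, 474)  [1]
  a=2: (2, -1, 237), (2, 1, 237)  [2]
  a=3: (3, -1, 158), (3, 1, 158)  [2]
  a=4: (4, -3, 119), (4, 3, 119)  [2]
  a=5: (5, 5, 96)  [1]
  a=6: (6, -5, 80), (6, -1, 79), (6, 1, 79), (6, 5, 80)  [4]
  a=7: (7, -3, 68), (7, 3, 68)  [2]
  a=8: (8, -5, 60), (8, 5, 60)  [2]
  a=9: (9, -7, 54), (9, 7, 54)  [2]
  a=10: (10, -5, 48), (10, 5, 48)  [2]
  a=11: none
  a=12: (12, -11, 42), (12, -5, 40), (12, 5, 40), (12, 11, 42)  [4]
  a=13: (13, -9, 38), (13, 9, 38)  [2]
  a=14: (14, -11, 36), (14, -3, 34), (14, 3, 34), (14, 11, 36)  [4]
  a=15: (15, -5, 32), (15, 5, 32)  [2]
  a=16: (16, -5, 30), (16, 5, 30)  [2]
  a=17: (17, -3, 28), (17, 3, 28)  [2]
  a=18: (18, -11, 28), (18, -7, 27), (18, 7, 27), (18, 11, 28)  [4]
  a=19: (19, -9, 26), (19, 9, 26)  [2]
  a=20: (20, -5, 24), (20, 5, 24)  [2]
  a=21: (21, -17, 26), (21, -11, 24), (21, 11, 24), (21, 17, 26)  [4]
  a=22..25: none
Total reduced forms: 1 + 2 + 2 + 2 + 1 + 4 + 2 + 2 + 2 + 2 + 4 + 2 + 4 + 2 + 2 + 2 + 4 + 2 + 2 + 4 = 48
h = 48

48


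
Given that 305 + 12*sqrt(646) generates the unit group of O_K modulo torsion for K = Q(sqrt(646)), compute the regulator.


epsilon = 305 + 12*sqrt(646)
= 609.9984
R = ln(609.9984)
= 6.4135

6.4135


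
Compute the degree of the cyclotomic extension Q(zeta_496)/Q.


The degree equals Euler's totient phi(496).
496 = 2^4 * 31
phi(496) = 240

240


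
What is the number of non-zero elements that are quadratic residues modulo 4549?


For prime p, the number of non-zero quadratic residues is (p-1)/2.
= (4549-1)/2
= 2274

2274


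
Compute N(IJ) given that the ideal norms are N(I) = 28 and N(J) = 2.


N(IJ) = N(I) * N(J)
= 28 * 2
= 56

56


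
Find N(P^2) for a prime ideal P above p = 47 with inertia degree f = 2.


N(P^a) = p^(a*f)
= 47^(2*2)
= 47^4
= 4879681

4879681


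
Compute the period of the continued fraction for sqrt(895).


Run the CF algorithm for sqrt(895).
a_0 = floor(sqrt(895)) = 29; set m_0=0, q_0=1.
Recurrence: m' = q*a - m,  q' = (d - m'^2)/q,  a' = floor((a_0 + m')/q').
  step 1: m=29, q=54, a=1
  step 2: m=25, q=5, a=10
  step 3: m=25, q=54, a=1
  step 4: m=29, q=1, a=58
a_4 = 2*a_0 = 58, so the period closes here.
sqrt(895) = [29; 1, 10, 1, 58]
Period length = 4

4


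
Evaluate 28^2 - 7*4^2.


x^2 - d*y^2
= 28^2 - 7*4^2
= 784 - 112
= 672

672


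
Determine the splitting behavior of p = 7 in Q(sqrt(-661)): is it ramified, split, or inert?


K = Q(sqrt(-661)). Since d mod 4 = 3, disc(K) = -2644.
Check p | disc: -2644 mod 7 = 2.
p does not divide disc. Compute Legendre symbol (d/p):
4^((7-1)/2) mod 7 = 1
(d/p) = 1, so p splits: (p) = P*P' with e=1, f=1, g=2.
Therefore p is split.

split


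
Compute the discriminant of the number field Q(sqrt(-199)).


For K = Q(sqrt(d)) with d squarefree: disc(K) = d if d = 1 mod 4, and disc(K) = 4d if d = 2 or 3 mod 4.
Here d = -199, and d mod 4 = 1.
d = 1 mod 4 (O_K = Z[(1+sqrt(d))/2]), so disc(K) = d = -199

-199


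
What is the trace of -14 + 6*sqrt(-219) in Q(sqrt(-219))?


Tr(a + b*sqrt(d)) = (a + b*sqrt(d)) + (a - b*sqrt(d)) = 2a
= 2 * (-14)
= -28

-28


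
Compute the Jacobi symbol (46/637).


Compute (46/637) via quadratic reciprocity:
  pull out 2: (2/637) = -1  (since 637 mod 8 = 5)
  reciprocity: (23/637) -> +(637/23)
  reduce: (16/23)
  pull out 2: (2/23) = +1  (since 23 mod 8 = 7)
  pull out 2: (2/23) = +1  (since 23 mod 8 = 7)
  pull out 2: (2/23) = +1  (since 23 mod 8 = 7)
  pull out 2: (2/23) = +1  (since 23 mod 8 = 7)
  (1/23) = 1
Product of signs = -1

-1


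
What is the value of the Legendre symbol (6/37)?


p = 37 is prime, so compute (6/37) with the reciprocity algorithm (Jacobi-symbol steps: pull out 2s via (2/n), flip via reciprocity, reduce):
  pull out 2: (2/37) = -1  (since 37 mod 8 = 5)
  reciprocity: (3/37) -> +(37/3)
  reduce: (1/3)
  (1/3) = 1
Product of signs = -1
(6/37) = -1

-1


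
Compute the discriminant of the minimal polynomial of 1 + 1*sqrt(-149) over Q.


The element 1 + 1*sqrt(-149) has minimal polynomial:
x^2 - 2*x + 150
Discriminant = (-2)^2 - 4*(150)
= 4 - 600
= -596

-596


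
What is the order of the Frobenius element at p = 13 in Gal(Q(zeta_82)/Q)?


The Frobenius at p in Gal(Q(zeta_n)/Q) = (Z/nZ)* is the class of p, so its order is ord_82(13), the smallest k >= 1 with 13^k = 1 mod 82.
n = 82 = 2 * 41, phi(82) = 40; the order divides phi(n).
Divisors of 40: 1, 2, 4, 5, 8, 10, 20, 40
Repeated squaring mod 82: 13^1 = 13, 13^2 = 5, 13^4 = 25, 13^8 = 51, 13^16 = 59, 13^32 = 37
Test divisors in increasing order:
  k=1: 13^1 = 13 mod 82
  k=2: 13^2 = 5 mod 82
  k=4: 13^4 = 25 mod 82
  k=5: 13^5 = 25 * 13 = 79 mod 82
  k=8: 13^8 = 51 mod 82
  k=10: 13^10 = 51 * 5 = 9 mod 82
  k=20: 13^20 = 59 * 25 = 81 mod 82
  k=40: 13^40 = 37 * 51 = 1 mod 82  <- first divisor giving 1
Order = 40

40


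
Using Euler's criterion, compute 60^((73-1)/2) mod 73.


p = 73 is prime and the exponent is (p-1)/2 = 36, so by Euler's criterion 60^36 = (60/73) = +1 or -1 mod 73.
Compute by square-and-multiply:
  36 = 32 + 4 (binary 100100)
  Repeated squaring mod 73: 60^1 = 60, 60^2 = 23, 60^4 = 18, 60^8 = 32, 60^16 = 2, 60^32 = 4
  60^36 = 60^32 * 60^4 = 4 * 18 mod 73
    4 * 18 = 72 = 72 mod 73
  60^36 = 72 mod 73
Result 72 = p - 1 = -1 mod 73: 60 is a quadratic non-residue mod 73. As a residue in [0, p-1] the value is 72.
60^36 mod 73 = 72

72


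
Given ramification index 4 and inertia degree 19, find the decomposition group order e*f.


|D_P| = e * f
= 4 * 19
= 76

76


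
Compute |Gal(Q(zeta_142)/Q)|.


|Gal(Q(zeta_142)/Q)| = phi(142)
= 70

70


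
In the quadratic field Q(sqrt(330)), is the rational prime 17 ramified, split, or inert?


K = Q(sqrt(330)). Since d mod 4 = 2, disc(K) = 1320.
Check p | disc: 1320 mod 17 = 11.
p does not divide disc. Compute Legendre symbol (d/p):
7^((17-1)/2) mod 17 = -1
(d/p) = -1, so p is inert: (p) stays prime with e=1, f=2, g=1.
Therefore p is inert.

inert


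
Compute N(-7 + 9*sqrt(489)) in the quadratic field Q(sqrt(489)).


N(a + b*sqrt(d)) = a^2 - d*b^2
= (-7)^2 - (489)*(9)^2
= 49 - 39609
= -39560

-39560


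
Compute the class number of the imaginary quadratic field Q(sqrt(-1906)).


K = Q(sqrt(-1906)). d mod 4 = 2, so D = disc(K) = 4d = -7624
h(K) equals the number of primitive reduced positive-definite forms (a, b, c) = a*x^2 + b*x*y + c*y^2 with b^2 - 4ac = D,
where reduced means |b| <= a <= c, with b >= 0 whenever |b| = a or a = c, and primitive means gcd(a, b, c) = 1.
Reduced forces 3a^2 <= |D| = 7624, so 1 <= a <= 50; b must have the parity of D, and c = (b^2 - D)/(4a) must be an integer >= a.
Enumerate a = 1..50, b in [-a, a]:
  a=1: (1, 0, 1906)  [1]
  a=2: (2, 0, 953)  [1]
  a=3..4: none
  a=5: (5, -4, 382), (5, 4, 382)  [2]
  a=6..9: none
  a=10: (10, -4, 191), (10, 4, 191)  [2]
  a=11..16: none
  a=17: (17, -14, 115), (17, 14, 115)  [2]
  a=18..22: none
  a=23: (23, -14, 85), (23, 14, 85)  [2]
  a=24: none
  a=25: (25, -24, 82), (25, 24, 82)  [2]
  a=26..30: none
  a=31: (31, -8, 62), (31, 8, 62)  [2]
  a=32..33: none
  a=34: (34, -20, 59), (34, 20, 59)  [2]
  a=35..40: none
  a=41: (41, -24, 50), (41, 24, 50)  [2]
  a=42..45: none
  a=46: (46, -32, 47), (46, 32, 47)  [2]
  a=47..50: none
Total reduced forms: 1 + 1 + 2 + 2 + 2 + 2 + 2 + 2 + 2 + 2 + 2 = 20
h = 20

20


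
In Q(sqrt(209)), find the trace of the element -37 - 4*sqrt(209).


Tr(a + b*sqrt(d)) = (a + b*sqrt(d)) + (a - b*sqrt(d)) = 2a
= 2 * (-37)
= -74

-74


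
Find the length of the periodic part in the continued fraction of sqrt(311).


Run the CF algorithm for sqrt(311).
a_0 = floor(sqrt(311)) = 17; set m_0=0, q_0=1.
Recurrence: m' = q*a - m,  q' = (d - m'^2)/q,  a' = floor((a_0 + m')/q').
  step 1: m=17, q=22, a=1
  step 2: m=5, q=13, a=1
  step 3: m=8, q=19, a=1
  step 4: m=11, q=10, a=2
  step 5: m=9, q=23, a=1
  step 6: m=14, q=5, a=6
  step 7: m=16, q=11, a=3
  step 8: m=17, q=2, a=17
  step 9: m=17, q=11, a=3
  step 10: m=16, q=5, a=6
  step 11: m=14, q=23, a=1
  step 12: m=9, q=10, a=2
  step 13: m=11, q=19, a=1
  step 14: m=8, q=13, a=1
  step 15: m=5, q=22, a=1
  step 16: m=17, q=1, a=34
a_16 = 2*a_0 = 34, so the period closes here.
sqrt(311) = [17; 1, 1, 1, 2, 1, 6, 3, 17, 3, 6, 1, 2, 1, 1, 1, 34]
Period length = 16

16


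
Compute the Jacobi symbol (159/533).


Compute (159/533) via quadratic reciprocity:
  reciprocity: (159/533) -> +(533/159)
  reduce: (56/159)
  pull out 2: (2/159) = +1  (since 159 mod 8 = 7)
  pull out 2: (2/159) = +1  (since 159 mod 8 = 7)
  pull out 2: (2/159) = +1  (since 159 mod 8 = 7)
  reciprocity: (7/159) -> -(159/7)
  reduce: (5/7)
  reciprocity: (5/7) -> +(7/5)
  reduce: (2/5)
  pull out 2: (2/5) = -1  (since 5 mod 8 = 5)
  (1/5) = 1
Product of signs = 1

1


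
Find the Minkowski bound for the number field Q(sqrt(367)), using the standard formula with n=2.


d = 367, d mod 4 = 3, so disc(K) = 4d = 1468; |disc(K)| = 1468
Real quadratic field, so n = 2, s = r2 = 0, r1 = 2
M = (n!/n^n) * (4/pi)^s * sqrt(|disc(K)|) = (2!/2^2) * (4/pi)^0 * sqrt(1468)
= 0.5 * 1.000000 * 38.314488
= 19.1572

19.1572


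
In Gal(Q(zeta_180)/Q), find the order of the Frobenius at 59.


The Frobenius at p in Gal(Q(zeta_n)/Q) = (Z/nZ)* is the class of p, so its order is ord_180(59), the smallest k >= 1 with 59^k = 1 mod 180.
n = 180 = 2^2 * 3^2 * 5, phi(180) = 48; the order divides phi(n).
Divisors of 48: 1, 2, 3, 4, 6, 8, 12, 16, 24, 48
Repeated squaring mod 180: 59^1 = 59, 59^2 = 61, 59^4 = 121, 59^8 = 61, 59^16 = 121, 59^32 = 61
Test divisors in increasing order:
  k=1: 59^1 = 59 mod 180
  k=2: 59^2 = 61 mod 180
  k=3: 59^3 = 61 * 59 = 179 mod 180
  k=4: 59^4 = 121 mod 180
  k=6: 59^6 = 121 * 61 = 1 mod 180  <- first divisor giving 1
Order = 6

6


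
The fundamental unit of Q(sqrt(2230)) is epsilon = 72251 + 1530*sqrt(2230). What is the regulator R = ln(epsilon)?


epsilon = 72251 + 1530*sqrt(2230)
= 144502.0000
R = ln(144502.0000)
= 11.8810

11.8810


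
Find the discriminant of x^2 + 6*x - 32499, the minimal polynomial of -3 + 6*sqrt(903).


The element -3 + 6*sqrt(903) has minimal polynomial:
x^2 + 6*x - 32499
Discriminant = (6)^2 - 4*(-32499)
= 36 + 129996
= 130032

130032


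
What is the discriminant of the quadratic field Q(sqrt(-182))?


For K = Q(sqrt(d)) with d squarefree: disc(K) = d if d = 1 mod 4, and disc(K) = 4d if d = 2 or 3 mod 4.
Here d = -182, and d mod 4 = 2.
d = 2 mod 4, not 1 (O_K = Z[sqrt(d)]), so disc(K) = 4d = 4 * (-182) = -728

-728


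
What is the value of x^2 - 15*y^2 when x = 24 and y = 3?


x^2 - d*y^2
= 24^2 - 15*3^2
= 576 - 135
= 441

441


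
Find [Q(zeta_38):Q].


The degree equals Euler's totient phi(38).
38 = 2 * 19
phi(38) = 18

18


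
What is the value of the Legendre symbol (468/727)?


p = 727 is prime, so compute (468/727) with the reciprocity algorithm (Jacobi-symbol steps: pull out 2s via (2/n), flip via reciprocity, reduce):
  pull out 2: (2/727) = +1  (since 727 mod 8 = 7)
  pull out 2: (2/727) = +1  (since 727 mod 8 = 7)
  reciprocity: (117/727) -> +(727/117)
  reduce: (25/117)
  reciprocity: (25/117) -> +(117/25)
  reduce: (17/25)
  reciprocity: (17/25) -> +(25/17)
  reduce: (8/17)
  pull out 2: (2/17) = +1  (since 17 mod 8 = 1)
  pull out 2: (2/17) = +1  (since 17 mod 8 = 1)
  pull out 2: (2/17) = +1  (since 17 mod 8 = 1)
  (1/17) = 1
Product of signs = 1
(468/727) = 1

1


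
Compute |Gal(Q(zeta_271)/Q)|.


|Gal(Q(zeta_271)/Q)| = phi(271)
= 270

270


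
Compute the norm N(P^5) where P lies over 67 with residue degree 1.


N(P^a) = p^(a*f)
= 67^(5*1)
= 67^5
= 1350125107

1350125107


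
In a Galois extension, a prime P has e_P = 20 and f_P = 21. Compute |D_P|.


|D_P| = e * f
= 20 * 21
= 420

420


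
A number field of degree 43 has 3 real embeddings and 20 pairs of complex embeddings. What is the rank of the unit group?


By Dirichlet's unit theorem:
rank = r1 + r2 - 1
= 3 + 20 - 1
= 22

22


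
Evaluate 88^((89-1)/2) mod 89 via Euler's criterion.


p = 89 is prime and the exponent is (p-1)/2 = 44, so by Euler's criterion 88^44 = (88/89) = +1 or -1 mod 89.
Compute by square-and-multiply:
  44 = 32 + 8 + 4 (binary 101100)
  Repeated squaring mod 89: 88^1 = 88, 88^2 = 1, 88^4 = 1, 88^8 = 1, 88^16 = 1, 88^32 = 1
  88^44 = 88^32 * 88^8 * 88^4 = 1 * 1 * 1 mod 89
    1 * 1 = 1 = 1 mod 89
    1 * 1 = 1 = 1 mod 89
  88^44 = 1 mod 89
Result 1: 88 is a quadratic residue mod 89.
88^44 mod 89 = 1

1


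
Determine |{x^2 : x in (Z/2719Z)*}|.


For prime p, the number of non-zero quadratic residues is (p-1)/2.
= (2719-1)/2
= 1359

1359


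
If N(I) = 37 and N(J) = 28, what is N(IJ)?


N(IJ) = N(I) * N(J)
= 37 * 28
= 1036

1036


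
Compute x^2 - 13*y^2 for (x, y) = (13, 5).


x^2 - d*y^2
= 13^2 - 13*5^2
= 169 - 325
= -156

-156


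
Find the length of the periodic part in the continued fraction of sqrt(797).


Run the CF algorithm for sqrt(797).
a_0 = floor(sqrt(797)) = 28; set m_0=0, q_0=1.
Recurrence: m' = q*a - m,  q' = (d - m'^2)/q,  a' = floor((a_0 + m')/q').
  step 1: m=28, q=13, a=4
  step 2: m=24, q=17, a=3
  step 3: m=27, q=4, a=13
  step 4: m=25, q=43, a=1
  step 5: m=18, q=11, a=4
  step 6: m=26, q=11, a=4
  step 7: m=18, q=43, a=1
  step 8: m=25, q=4, a=13
  step 9: m=27, q=17, a=3
  step 10: m=24, q=13, a=4
  step 11: m=28, q=1, a=56
a_11 = 2*a_0 = 56, so the period closes here.
sqrt(797) = [28; 4, 3, 13, 1, 4, 4, 1, 13, 3, 4, 56]
Period length = 11

11


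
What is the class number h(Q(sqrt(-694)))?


K = Q(sqrt(-694)). d mod 4 = 2, so D = disc(K) = 4d = -2776
h(K) equals the number of primitive reduced positive-definite forms (a, b, c) = a*x^2 + b*x*y + c*y^2 with b^2 - 4ac = D,
where reduced means |b| <= a <= c, with b >= 0 whenever |b| = a or a = c, and primitive means gcd(a, b, c) = 1.
Reduced forces 3a^2 <= |D| = 2776, so 1 <= a <= 30; b must have the parity of D, and c = (b^2 - D)/(4a) must be an integer >= a.
Enumerate a = 1..30, b in [-a, a]:
  a=1: (1, 0, 694)  [1]
  a=2: (2, 0, 347)  [1]
  a=3..4: none
  a=5: (5, -2, 139), (5, 2, 139)  [2]
  a=6..9: none
  a=10: (10, -8, 71), (10, 8, 71)  [2]
  a=11..18: none
  a=19: (19, -6, 37), (19, 6, 37)  [2]
  a=20..24: none
  a=25: (25, -18, 31), (25, 18, 31)  [2]
  a=26..30: none
Total reduced forms: 1 + 1 + 2 + 2 + 2 + 2 = 10
h = 10

10


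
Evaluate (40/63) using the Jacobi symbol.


Compute (40/63) via quadratic reciprocity:
  pull out 2: (2/63) = +1  (since 63 mod 8 = 7)
  pull out 2: (2/63) = +1  (since 63 mod 8 = 7)
  pull out 2: (2/63) = +1  (since 63 mod 8 = 7)
  reciprocity: (5/63) -> +(63/5)
  reduce: (3/5)
  reciprocity: (3/5) -> +(5/3)
  reduce: (2/3)
  pull out 2: (2/3) = -1  (since 3 mod 8 = 3)
  (1/3) = 1
Product of signs = -1

-1


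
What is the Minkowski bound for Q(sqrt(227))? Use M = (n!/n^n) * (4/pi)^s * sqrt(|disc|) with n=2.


d = 227, d mod 4 = 3, so disc(K) = 4d = 908; |disc(K)| = 908
Real quadratic field, so n = 2, s = r2 = 0, r1 = 2
M = (n!/n^n) * (4/pi)^s * sqrt(|disc(K)|) = (2!/2^2) * (4/pi)^0 * sqrt(908)
= 0.5 * 1.000000 * 30.133038
= 15.0665

15.0665


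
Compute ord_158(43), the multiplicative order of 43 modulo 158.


We want ord_158(43), the smallest k >= 1 with 43^k = 1 mod 158.
n = 158 = 2 * 79, phi(158) = 78; the order divides phi(n).
Divisors of 78: 1, 2, 3, 6, 13, 26, 39, 78
Repeated squaring mod 158: 43^1 = 43, 43^2 = 111, 43^4 = 155, 43^8 = 9, 43^16 = 81, 43^32 = 83, 43^64 = 95
Test divisors in increasing order:
  k=1: 43^1 = 43 mod 158
  k=2: 43^2 = 111 mod 158
  k=3: 43^3 = 111 * 43 = 33 mod 158
  k=6: 43^6 = 155 * 111 = 141 mod 158
  k=13: 43^13 = 9 * 155 * 43 = 103 mod 158
  k=26: 43^26 = 81 * 9 * 111 = 23 mod 158
  k=39: 43^39 = 83 * 155 * 111 * 43 = 157 mod 158
  k=78: 43^78 = 95 * 9 * 155 * 111 = 1 mod 158  <- first divisor giving 1
Order = 78

78


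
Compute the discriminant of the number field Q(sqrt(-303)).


For K = Q(sqrt(d)) with d squarefree: disc(K) = d if d = 1 mod 4, and disc(K) = 4d if d = 2 or 3 mod 4.
Here d = -303, and d mod 4 = 1.
d = 1 mod 4 (O_K = Z[(1+sqrt(d))/2]), so disc(K) = d = -303

-303


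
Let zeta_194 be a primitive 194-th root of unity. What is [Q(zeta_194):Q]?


The degree equals Euler's totient phi(194).
194 = 2 * 97
phi(194) = 96

96


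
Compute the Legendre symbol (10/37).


p = 37 is prime, so compute (10/37) with the reciprocity algorithm (Jacobi-symbol steps: pull out 2s via (2/n), flip via reciprocity, reduce):
  pull out 2: (2/37) = -1  (since 37 mod 8 = 5)
  reciprocity: (5/37) -> +(37/5)
  reduce: (2/5)
  pull out 2: (2/5) = -1  (since 5 mod 8 = 5)
  (1/5) = 1
Product of signs = 1
(10/37) = 1

1


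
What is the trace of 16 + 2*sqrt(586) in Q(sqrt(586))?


Tr(a + b*sqrt(d)) = (a + b*sqrt(d)) + (a - b*sqrt(d)) = 2a
= 2 * (16)
= 32

32


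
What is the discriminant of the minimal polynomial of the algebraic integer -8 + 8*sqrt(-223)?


The element -8 + 8*sqrt(-223) has minimal polynomial:
x^2 + 16*x + 14336
Discriminant = (16)^2 - 4*(14336)
= 256 - 57344
= -57088

-57088


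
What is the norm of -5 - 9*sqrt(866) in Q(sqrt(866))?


N(a + b*sqrt(d)) = a^2 - d*b^2
= (-5)^2 - (866)*(-9)^2
= 25 - 70146
= -70121

-70121


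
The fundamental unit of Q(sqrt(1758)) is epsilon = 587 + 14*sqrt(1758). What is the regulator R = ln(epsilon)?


epsilon = 587 + 14*sqrt(1758)
= 1173.9991
R = ln(1173.9991)
= 7.0682

7.0682


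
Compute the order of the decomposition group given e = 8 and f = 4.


|D_P| = e * f
= 8 * 4
= 32

32


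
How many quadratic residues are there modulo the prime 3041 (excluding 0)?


For prime p, the number of non-zero quadratic residues is (p-1)/2.
= (3041-1)/2
= 1520

1520


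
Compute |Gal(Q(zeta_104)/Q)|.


|Gal(Q(zeta_104)/Q)| = phi(104)
= 48

48
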